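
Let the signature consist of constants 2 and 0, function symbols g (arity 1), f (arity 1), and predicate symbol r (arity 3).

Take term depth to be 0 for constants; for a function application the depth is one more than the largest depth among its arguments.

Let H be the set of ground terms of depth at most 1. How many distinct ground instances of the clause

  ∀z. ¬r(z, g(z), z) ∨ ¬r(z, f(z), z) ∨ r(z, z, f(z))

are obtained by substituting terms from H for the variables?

Ground terms of depth ≤ 1:
  If N_k denotes the number of depth-≤k ground terms, the 2 constants give N_0 = 2, and each function symbol of arity r contributes N_{k-1}^r new terms at level k: N_k = 2 + N_{k-1} + N_{k-1}.
  N_0 = 2
  N_1 = 2 + 2 + 2 = 6
  Explicitly: 2, 0, g(2), g(0), f(2), f(0).
So there are 6 ground terms available for substitution.
The variable z ranges independently over the available ground terms, and distinct assignments produce distinct instances.
Number of ground instances = 6.

6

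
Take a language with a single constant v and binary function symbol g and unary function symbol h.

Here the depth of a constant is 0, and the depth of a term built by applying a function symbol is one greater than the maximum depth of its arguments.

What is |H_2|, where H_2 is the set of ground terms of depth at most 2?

13

Count level by level. With function symbols g/2, h/1, the terms of depth ≤ k are the 1 constant together with each function applied to depth-≤(k−1) tuples, so N_k = 1 + N_{k-1}^2 + N_{k-1}.
N_0 = 1
N_1 = 1 + 1^2 + 1 = 3
N_2 = 1 + 3^2 + 3 = 13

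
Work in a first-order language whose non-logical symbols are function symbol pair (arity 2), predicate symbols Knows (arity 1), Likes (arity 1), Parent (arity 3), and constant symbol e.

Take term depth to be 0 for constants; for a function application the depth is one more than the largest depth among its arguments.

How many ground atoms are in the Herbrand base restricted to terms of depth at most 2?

First count ground terms of depth ≤ 2.
Count level by level. With function symbols pair/2, the terms of depth ≤ k are the 1 constant together with each function applied to depth-≤(k−1) tuples, so N_k = 1 + N_{k-1}^2.
N_0 = 1
N_1 = 1 + 1^2 = 2
N_2 = 1 + 2^2 = 5
So |H| = 5.
Each predicate of arity r yields |H|^r ground atoms (one per choice of an r-tuple from H):
  Knows: 5;  Likes: 5;  Parent: 5^3 = 125
Total ground atoms: 5 + 5 + 125 = 135.

135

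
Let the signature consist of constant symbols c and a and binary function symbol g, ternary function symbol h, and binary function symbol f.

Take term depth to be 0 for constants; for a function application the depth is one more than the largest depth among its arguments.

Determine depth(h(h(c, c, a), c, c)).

2

depth(h(c, c, a)) = 1 + max(0, 0, 0) = 1
depth(h(h(c, c, a), c, c)) = 1 + max(1, 0, 0) = 2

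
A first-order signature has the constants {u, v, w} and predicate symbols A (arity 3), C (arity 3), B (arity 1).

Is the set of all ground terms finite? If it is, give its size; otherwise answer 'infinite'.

3

There are no function symbols, so every ground term is one of the 3 constants.
The Herbrand universe is {u, v, w}, which is finite with 3 elements.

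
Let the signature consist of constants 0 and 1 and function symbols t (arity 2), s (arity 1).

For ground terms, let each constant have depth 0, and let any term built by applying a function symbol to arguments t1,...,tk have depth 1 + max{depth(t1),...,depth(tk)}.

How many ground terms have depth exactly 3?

5478

Count level by level. With function symbols t/2, s/1, the terms of depth ≤ k are the 2 constants together with each function applied to depth-≤(k−1) tuples, so N_k = 2 + N_{k-1}^2 + N_{k-1}.
N_0 = 2
N_1 = 2 + 2^2 + 2 = 8
N_2 = 2 + 8^2 + 8 = 74
N_3 = 2 + 74^2 + 74 = 5552
Terms of depth exactly 3: N_3 − N_2 = 5552 − 74 = 5478.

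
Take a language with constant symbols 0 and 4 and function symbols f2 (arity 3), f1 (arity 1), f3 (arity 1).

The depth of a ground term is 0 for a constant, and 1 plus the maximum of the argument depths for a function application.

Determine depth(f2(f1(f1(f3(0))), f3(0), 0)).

depth(f3(0)) = 1 + depth(0) = 1 + 0 = 1
depth(f1(f3(0))) = 1 + depth(f3(0)) = 1 + 1 = 2
depth(f1(f1(f3(0)))) = 1 + depth(f1(f3(0))) = 1 + 2 = 3
depth(f2(f1(f1(f3(0))), f3(0), 0)) = 1 + max(3, 1, 0) = 4

4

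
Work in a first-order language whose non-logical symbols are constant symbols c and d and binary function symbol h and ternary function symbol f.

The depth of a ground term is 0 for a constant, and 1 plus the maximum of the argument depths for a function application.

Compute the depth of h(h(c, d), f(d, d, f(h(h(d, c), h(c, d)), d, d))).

5

depth(h(c, d)) = 1 + max(0, 0) = 1
depth(h(d, c)) = 1 + max(0, 0) = 1
depth(h(h(d, c), h(c, d))) = 1 + max(1, 1) = 2
depth(f(h(h(d, c), h(c, d)), d, d)) = 1 + max(2, 0, 0) = 3
depth(f(d, d, f(h(h(d, c), h(c, d)), d, d))) = 1 + max(0, 0, 3) = 4
depth(h(h(c, d), f(d, d, f(h(h(d, c), h(c, d)), d, d)))) = 1 + max(1, 4) = 5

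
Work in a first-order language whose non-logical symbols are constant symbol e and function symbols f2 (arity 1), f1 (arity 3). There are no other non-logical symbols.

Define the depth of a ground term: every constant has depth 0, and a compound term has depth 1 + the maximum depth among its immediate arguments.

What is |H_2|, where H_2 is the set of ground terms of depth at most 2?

31

If N_k denotes the number of depth-≤k ground terms, the 1 constant gives N_0 = 1, and each function symbol of arity r contributes N_{k-1}^r new terms at level k: N_k = 1 + N_{k-1} + N_{k-1}^3.
N_0 = 1
N_1 = 1 + 1 + 1^3 = 3
N_2 = 1 + 3 + 3^3 = 31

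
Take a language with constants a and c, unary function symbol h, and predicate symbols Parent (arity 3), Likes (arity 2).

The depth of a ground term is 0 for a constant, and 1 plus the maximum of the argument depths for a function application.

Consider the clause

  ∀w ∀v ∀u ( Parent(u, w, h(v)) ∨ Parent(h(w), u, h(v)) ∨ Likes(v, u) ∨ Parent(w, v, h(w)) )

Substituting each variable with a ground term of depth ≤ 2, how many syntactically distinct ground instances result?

216

Ground terms of depth ≤ 2:
  Count level by level. With function symbols h/1, the terms of depth ≤ k are the 2 constants together with each function applied to depth-≤(k−1) tuples, so N_k = 2 + N_{k-1}.
  N_0 = 2
  N_1 = 2 + 2 = 4
  N_2 = 2 + 4 = 6
So there are 6 ground terms available for substitution.
There are 3 variables to instantiate (w, v, u), each occurring in at least one literal, so different choices give different ground instances.
Number of ground instances = 6^3 = 216.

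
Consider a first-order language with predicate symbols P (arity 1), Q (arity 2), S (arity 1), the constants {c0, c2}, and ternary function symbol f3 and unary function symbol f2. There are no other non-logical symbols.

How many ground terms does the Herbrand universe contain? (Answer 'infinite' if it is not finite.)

infinite

The signature has at least one function symbol (f3, arity 3) and at least one constant (c0).
Iterating f3 gives infinitely many distinct ground terms: c0, f3(c0, c0, c0), f3(f3(c0, c0, c0), f3(c0, c0, c0), f3(c0, c0, c0)), ...
So the Herbrand universe is infinite.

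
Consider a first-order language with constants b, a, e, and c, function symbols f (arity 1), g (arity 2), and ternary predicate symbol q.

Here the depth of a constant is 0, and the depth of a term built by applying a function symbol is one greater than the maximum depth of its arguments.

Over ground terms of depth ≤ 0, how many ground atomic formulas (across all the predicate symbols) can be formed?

First count ground terms of depth ≤ 0.
Count level by level. With function symbols f/1, g/2, the terms of depth ≤ k are the 4 constants together with each function applied to depth-≤(k−1) tuples, so N_k = 4 + N_{k-1} + N_{k-1}^2.
N_0 = 4
So |H| = 4.
A ground atom is a predicate applied to a tuple of terms from H, so the count is the sum over predicates of |H|^arity:
  q: 4^3 = 64
Total ground atoms: 64.

64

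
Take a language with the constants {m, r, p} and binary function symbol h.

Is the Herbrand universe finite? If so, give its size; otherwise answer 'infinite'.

infinite

The signature has at least one function symbol (h, arity 2) and at least one constant (m).
Iterating h gives infinitely many distinct ground terms: m, h(m, m), h(h(m, m), h(m, m)), ...
So the Herbrand universe is infinite.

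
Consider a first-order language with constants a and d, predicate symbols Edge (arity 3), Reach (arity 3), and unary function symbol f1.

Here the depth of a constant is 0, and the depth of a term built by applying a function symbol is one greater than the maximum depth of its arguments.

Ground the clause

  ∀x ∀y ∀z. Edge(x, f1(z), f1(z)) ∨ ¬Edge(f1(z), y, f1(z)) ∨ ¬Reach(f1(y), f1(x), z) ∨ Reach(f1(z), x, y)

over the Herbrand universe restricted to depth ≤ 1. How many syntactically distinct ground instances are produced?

Ground terms of depth ≤ 1:
  Write N_k for the number of ground terms of depth ≤ k. A term of depth ≤ k is either a constant or a function symbol applied to arguments of depth ≤ k−1, so N_k = 2 + N_{k-1}.
  N_0 = 2
  N_1 = 2 + 2 = 4
So there are 4 ground terms available for substitution.
The body mentions every one of the 3 quantified variables; since ground terms form a free algebra, no two substitutions collapse to the same formula.
Number of ground instances = 4^3 = 64.

64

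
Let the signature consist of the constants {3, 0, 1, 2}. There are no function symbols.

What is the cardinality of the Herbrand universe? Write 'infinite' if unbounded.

4

There are no function symbols, so every ground term is one of the 4 constants.
The Herbrand universe is {3, 0, 1, 2}, which is finite with 4 elements.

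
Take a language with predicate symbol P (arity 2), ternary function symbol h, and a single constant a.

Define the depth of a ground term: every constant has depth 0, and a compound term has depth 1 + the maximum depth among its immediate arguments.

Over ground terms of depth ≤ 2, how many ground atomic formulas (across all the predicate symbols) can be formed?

First count ground terms of depth ≤ 2.
If N_k denotes the number of depth-≤k ground terms, the 1 constant gives N_0 = 1, and each function symbol of arity r contributes N_{k-1}^r new terms at level k: N_k = 1 + N_{k-1}^3.
N_0 = 1
N_1 = 1 + 1^3 = 2
N_2 = 1 + 2^3 = 9
Explicitly: a, h(a, a, a), h(a, a, h(a, a, a)), h(a, h(a, a, a), a), h(a, h(a, a, a), h(a, a, a)), h(h(a, a, a), a, a), h(h(a, a, a), a, h(a, a, a)), h(h(a, a, a), h(a, a, a), a), h(h(a, a, a), h(a, a, a), h(a, a, a)).
So |H| = 9.
For each predicate symbol, the number of ground atoms is |H| raised to its arity; summing:
  P: 9^2 = 81
Total ground atoms: 81.

81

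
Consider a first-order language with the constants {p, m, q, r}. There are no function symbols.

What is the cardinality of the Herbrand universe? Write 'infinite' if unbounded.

4

There are no function symbols, so every ground term is one of the 4 constants.
The Herbrand universe is {p, m, q, r}, which is finite with 4 elements.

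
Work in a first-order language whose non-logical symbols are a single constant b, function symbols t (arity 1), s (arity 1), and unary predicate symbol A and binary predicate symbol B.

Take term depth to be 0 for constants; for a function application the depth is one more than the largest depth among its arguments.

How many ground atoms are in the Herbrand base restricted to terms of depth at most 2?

First count ground terms of depth ≤ 2.
If N_k denotes the number of depth-≤k ground terms, the 1 constant gives N_0 = 1, and each function symbol of arity r contributes N_{k-1}^r new terms at level k: N_k = 1 + N_{k-1} + N_{k-1}.
N_0 = 1
N_1 = 1 + 1 + 1 = 3
N_2 = 1 + 3 + 3 = 7
So |H| = 7.
Each predicate of arity r yields |H|^r ground atoms (one per choice of an r-tuple from H):
  A: 7;  B: 7^2 = 49
Total ground atoms: 7 + 49 = 56.

56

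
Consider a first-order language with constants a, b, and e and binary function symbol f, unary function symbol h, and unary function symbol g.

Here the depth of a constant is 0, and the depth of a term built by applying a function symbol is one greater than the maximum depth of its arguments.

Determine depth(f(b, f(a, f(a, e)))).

3

depth(f(a, e)) = 1 + max(0, 0) = 1
depth(f(a, f(a, e))) = 1 + max(0, 1) = 2
depth(f(b, f(a, f(a, e)))) = 1 + max(0, 2) = 3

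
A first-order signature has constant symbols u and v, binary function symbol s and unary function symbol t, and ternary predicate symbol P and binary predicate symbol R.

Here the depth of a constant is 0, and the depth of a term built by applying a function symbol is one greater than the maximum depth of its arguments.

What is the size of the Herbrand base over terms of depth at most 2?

First count ground terms of depth ≤ 2.
If N_k denotes the number of depth-≤k ground terms, the 2 constants give N_0 = 2, and each function symbol of arity r contributes N_{k-1}^r new terms at level k: N_k = 2 + N_{k-1}^2 + N_{k-1}.
N_0 = 2
N_1 = 2 + 2^2 + 2 = 8
N_2 = 2 + 8^2 + 8 = 74
So |H| = 74.
For each predicate symbol, the number of ground atoms is |H| raised to its arity; summing:
  P: 74^3 = 405224;  R: 74^2 = 5476
Total ground atoms: 405224 + 5476 = 410700.

410700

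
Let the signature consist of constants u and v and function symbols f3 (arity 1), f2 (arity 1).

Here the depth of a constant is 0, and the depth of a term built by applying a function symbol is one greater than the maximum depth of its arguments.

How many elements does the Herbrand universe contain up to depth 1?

Write N_k for the number of ground terms of depth ≤ k. A term of depth ≤ k is either a constant or a function symbol applied to arguments of depth ≤ k−1, so N_k = 2 + N_{k-1} + N_{k-1}.
N_0 = 2
N_1 = 2 + 2 + 2 = 6

6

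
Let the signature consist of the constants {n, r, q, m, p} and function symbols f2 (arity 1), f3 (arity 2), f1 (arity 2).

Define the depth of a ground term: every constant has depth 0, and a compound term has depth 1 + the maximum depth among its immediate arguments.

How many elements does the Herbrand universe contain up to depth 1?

60

Count level by level. With function symbols f2/1, f3/2, f1/2, the terms of depth ≤ k are the 5 constants together with each function applied to depth-≤(k−1) tuples, so N_k = 5 + N_{k-1} + N_{k-1}^2 + N_{k-1}^2.
N_0 = 5
N_1 = 5 + 5 + 5^2 + 5^2 = 60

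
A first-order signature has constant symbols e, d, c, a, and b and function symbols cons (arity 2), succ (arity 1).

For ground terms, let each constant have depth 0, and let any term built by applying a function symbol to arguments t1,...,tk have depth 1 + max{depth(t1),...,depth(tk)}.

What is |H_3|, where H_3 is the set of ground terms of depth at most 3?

Count level by level. With function symbols cons/2, succ/1, the terms of depth ≤ k are the 5 constants together with each function applied to depth-≤(k−1) tuples, so N_k = 5 + N_{k-1}^2 + N_{k-1}.
N_0 = 5
N_1 = 5 + 5^2 + 5 = 35
N_2 = 5 + 35^2 + 35 = 1265
N_3 = 5 + 1265^2 + 1265 = 1601495

1601495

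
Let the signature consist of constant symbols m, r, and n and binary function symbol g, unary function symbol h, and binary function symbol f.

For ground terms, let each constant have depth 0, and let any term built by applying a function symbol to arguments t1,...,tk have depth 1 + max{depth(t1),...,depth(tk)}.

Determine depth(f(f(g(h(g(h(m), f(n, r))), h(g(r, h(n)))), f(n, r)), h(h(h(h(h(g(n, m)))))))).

7

depth(h(m)) = 1 + depth(m) = 1 + 0 = 1
depth(f(n, r)) = 1 + max(0, 0) = 1
depth(g(h(m), f(n, r))) = 1 + max(1, 1) = 2
depth(h(g(h(m), f(n, r)))) = 1 + depth(g(h(m), f(n, r))) = 1 + 2 = 3
depth(h(n)) = 1 + depth(n) = 1 + 0 = 1
depth(g(r, h(n))) = 1 + max(0, 1) = 2
depth(h(g(r, h(n)))) = 1 + depth(g(r, h(n))) = 1 + 2 = 3
depth(g(h(g(h(m), f(n, r))), h(g(r, h(n))))) = 1 + max(3, 3) = 4
depth(f(g(h(g(h(m), f(n, r))), h(g(r, h(n)))), f(n, r))) = 1 + max(4, 1) = 5
depth(g(n, m)) = 1 + max(0, 0) = 1
depth(h(g(n, m))) = 1 + depth(g(n, m)) = 1 + 1 = 2
depth(h(h(g(n, m)))) = 1 + depth(h(g(n, m))) = 1 + 2 = 3
depth(h(h(h(g(n, m))))) = 1 + depth(h(h(g(n, m)))) = 1 + 3 = 4
depth(h(h(h(h(g(n, m)))))) = 1 + depth(h(h(h(g(n, m))))) = 1 + 4 = 5
depth(h(h(h(h(h(g(n, m))))))) = 1 + depth(h(h(h(h(g(n, m)))))) = 1 + 5 = 6
depth(f(f(g(h(g(h(m), f(n, r))), h(g(r, h(n)))), f(n, r)), h(h(h(h(h(g(n, m)))))))) = 1 + max(5, 6) = 7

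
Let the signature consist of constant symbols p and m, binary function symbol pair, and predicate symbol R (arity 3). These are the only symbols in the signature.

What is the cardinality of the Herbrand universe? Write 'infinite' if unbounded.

infinite

The signature has at least one function symbol (pair, arity 2) and at least one constant (p).
Iterating pair gives infinitely many distinct ground terms: p, pair(p, p), pair(pair(p, p), pair(p, p)), ...
So the Herbrand universe is infinite.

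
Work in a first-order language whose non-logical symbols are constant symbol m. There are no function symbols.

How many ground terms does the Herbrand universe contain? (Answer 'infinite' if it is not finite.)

1

There are no function symbols, so the only ground term is the single constant.
The Herbrand universe is {m}, finite with 1 element.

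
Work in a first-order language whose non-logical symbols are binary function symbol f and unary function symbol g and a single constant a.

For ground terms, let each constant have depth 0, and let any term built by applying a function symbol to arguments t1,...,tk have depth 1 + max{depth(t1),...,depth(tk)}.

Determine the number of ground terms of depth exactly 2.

10

Let N_k = |{terms of depth ≤ k}|. Then N_0 = 1 and N_k = 1 + N_{k-1}^2 + N_{k-1} for k ≥ 1 (one summand per function symbol, arity giving the exponent).
N_0 = 1
N_1 = 1 + 1^2 + 1 = 3
N_2 = 1 + 3^2 + 3 = 13
Terms of depth exactly 2: N_2 − N_1 = 13 − 3 = 10.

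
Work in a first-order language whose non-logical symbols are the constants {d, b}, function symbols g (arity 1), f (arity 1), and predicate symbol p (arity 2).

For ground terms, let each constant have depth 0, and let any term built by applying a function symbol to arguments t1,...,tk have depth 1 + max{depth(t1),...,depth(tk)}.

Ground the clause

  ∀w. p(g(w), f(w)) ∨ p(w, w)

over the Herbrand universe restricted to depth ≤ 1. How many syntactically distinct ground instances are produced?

6

Ground terms of depth ≤ 1:
  Write N_k for the number of ground terms of depth ≤ k. A term of depth ≤ k is either a constant or a function symbol applied to arguments of depth ≤ k−1, so N_k = 2 + N_{k-1} + N_{k-1}.
  N_0 = 2
  N_1 = 2 + 2 + 2 = 6
  Explicitly: d, b, g(d), g(b), f(d), f(b).
So there are 6 ground terms available for substitution.
The variable w ranges independently over the available ground terms, and distinct assignments produce distinct instances.
Number of ground instances = 6.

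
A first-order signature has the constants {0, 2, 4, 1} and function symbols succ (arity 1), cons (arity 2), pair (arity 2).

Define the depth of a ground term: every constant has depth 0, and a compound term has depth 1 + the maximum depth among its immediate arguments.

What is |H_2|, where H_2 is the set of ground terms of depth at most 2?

Let N_k = |{terms of depth ≤ k}|. Then N_0 = 4 and N_k = 4 + N_{k-1} + N_{k-1}^2 + N_{k-1}^2 for k ≥ 1 (one summand per function symbol, arity giving the exponent).
N_0 = 4
N_1 = 4 + 4 + 4^2 + 4^2 = 40
N_2 = 4 + 40 + 40^2 + 40^2 = 3244

3244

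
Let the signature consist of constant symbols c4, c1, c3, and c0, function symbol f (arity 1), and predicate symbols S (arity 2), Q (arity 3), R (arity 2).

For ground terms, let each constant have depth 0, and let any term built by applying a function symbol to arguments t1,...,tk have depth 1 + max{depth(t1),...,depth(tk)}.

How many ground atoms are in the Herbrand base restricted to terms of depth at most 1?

First count ground terms of depth ≤ 1.
Let N_k = |{terms of depth ≤ k}|. Then N_0 = 4 and N_k = 4 + N_{k-1} for k ≥ 1 (one summand per function symbol, arity giving the exponent).
N_0 = 4
N_1 = 4 + 4 = 8
So |H| = 8.
For each predicate symbol, the number of ground atoms is |H| raised to its arity; summing:
  S: 8^2 = 64;  Q: 8^3 = 512;  R: 8^2 = 64
Total ground atoms: 64 + 512 + 64 = 640.

640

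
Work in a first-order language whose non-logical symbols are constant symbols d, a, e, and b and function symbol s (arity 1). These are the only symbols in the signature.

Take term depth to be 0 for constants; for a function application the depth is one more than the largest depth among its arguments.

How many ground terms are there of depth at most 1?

8

Let N_k = |{terms of depth ≤ k}|. Then N_0 = 4 and N_k = 4 + N_{k-1} for k ≥ 1 (one summand per function symbol, arity giving the exponent).
N_0 = 4
N_1 = 4 + 4 = 8
Explicitly: d, a, e, b, s(d), s(a), s(e), s(b).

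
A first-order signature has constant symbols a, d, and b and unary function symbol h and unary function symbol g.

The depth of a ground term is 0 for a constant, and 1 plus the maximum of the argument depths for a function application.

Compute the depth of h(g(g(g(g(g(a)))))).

6

depth(g(a)) = 1 + depth(a) = 1 + 0 = 1
depth(g(g(a))) = 1 + depth(g(a)) = 1 + 1 = 2
depth(g(g(g(a)))) = 1 + depth(g(g(a))) = 1 + 2 = 3
depth(g(g(g(g(a))))) = 1 + depth(g(g(g(a)))) = 1 + 3 = 4
depth(g(g(g(g(g(a)))))) = 1 + depth(g(g(g(g(a))))) = 1 + 4 = 5
depth(h(g(g(g(g(g(a))))))) = 1 + depth(g(g(g(g(g(a)))))) = 1 + 5 = 6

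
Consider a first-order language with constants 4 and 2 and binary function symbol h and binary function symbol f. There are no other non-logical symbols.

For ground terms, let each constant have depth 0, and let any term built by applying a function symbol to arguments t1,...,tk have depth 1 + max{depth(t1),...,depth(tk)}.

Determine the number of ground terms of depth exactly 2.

Count level by level. With function symbols h/2, f/2, the terms of depth ≤ k are the 2 constants together with each function applied to depth-≤(k−1) tuples, so N_k = 2 + N_{k-1}^2 + N_{k-1}^2.
N_0 = 2
N_1 = 2 + 2^2 + 2^2 = 10
N_2 = 2 + 10^2 + 10^2 = 202
Terms of depth exactly 2: N_2 − N_1 = 202 − 10 = 192.

192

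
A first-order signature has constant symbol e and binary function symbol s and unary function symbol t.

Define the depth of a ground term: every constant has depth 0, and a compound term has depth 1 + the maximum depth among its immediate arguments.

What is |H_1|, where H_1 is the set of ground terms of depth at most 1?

Write N_k for the number of ground terms of depth ≤ k. A term of depth ≤ k is either a constant or a function symbol applied to arguments of depth ≤ k−1, so N_k = 1 + N_{k-1}^2 + N_{k-1}.
N_0 = 1
N_1 = 1 + 1^2 + 1 = 3
Explicitly: e, s(e, e), t(e).

3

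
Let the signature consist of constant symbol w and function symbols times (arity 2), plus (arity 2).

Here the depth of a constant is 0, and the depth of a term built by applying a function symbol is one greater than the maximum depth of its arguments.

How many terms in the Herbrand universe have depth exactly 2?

Let N_k count ground terms of depth at most k. Each non-constant term of depth ≤ k is some function symbol applied to depth-≤(k−1) arguments, giving N_k = 1 + N_{k-1}^2 + N_{k-1}^2.
N_0 = 1
N_1 = 1 + 1^2 + 1^2 = 3
N_2 = 1 + 3^2 + 3^2 = 19
Terms of depth exactly 2: N_2 − N_1 = 19 − 3 = 16.

16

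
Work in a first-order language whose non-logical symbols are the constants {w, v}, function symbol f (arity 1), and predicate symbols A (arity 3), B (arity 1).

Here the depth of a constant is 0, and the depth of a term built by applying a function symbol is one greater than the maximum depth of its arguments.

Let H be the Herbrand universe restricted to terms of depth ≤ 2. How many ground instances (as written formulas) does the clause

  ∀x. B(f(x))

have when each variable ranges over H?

Ground terms of depth ≤ 2:
  Let N_k = |{terms of depth ≤ k}|. Then N_0 = 2 and N_k = 2 + N_{k-1} for k ≥ 1 (one summand per function symbol, arity giving the exponent).
  N_0 = 2
  N_1 = 2 + 2 = 4
  N_2 = 2 + 4 = 6
  Explicitly: w, v, f(w), f(v), f(f(w)), f(f(v)).
So there are 6 ground terms available for substitution.
The variable x ranges independently over the available ground terms, and distinct assignments produce distinct instances.
Number of ground instances = 6.

6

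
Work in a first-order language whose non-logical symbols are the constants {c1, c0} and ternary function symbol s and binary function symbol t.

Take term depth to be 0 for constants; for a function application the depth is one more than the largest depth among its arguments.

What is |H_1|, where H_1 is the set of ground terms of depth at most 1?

Let N_k count ground terms of depth at most k. Each non-constant term of depth ≤ k is some function symbol applied to depth-≤(k−1) arguments, giving N_k = 2 + N_{k-1}^3 + N_{k-1}^2.
N_0 = 2
N_1 = 2 + 2^3 + 2^2 = 14

14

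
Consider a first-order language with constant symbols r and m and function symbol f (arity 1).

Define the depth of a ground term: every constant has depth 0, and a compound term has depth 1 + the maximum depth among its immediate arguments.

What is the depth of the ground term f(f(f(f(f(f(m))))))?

6

depth(f(m)) = 1 + depth(m) = 1 + 0 = 1
depth(f(f(m))) = 1 + depth(f(m)) = 1 + 1 = 2
depth(f(f(f(m)))) = 1 + depth(f(f(m))) = 1 + 2 = 3
depth(f(f(f(f(m))))) = 1 + depth(f(f(f(m)))) = 1 + 3 = 4
depth(f(f(f(f(f(m)))))) = 1 + depth(f(f(f(f(m))))) = 1 + 4 = 5
depth(f(f(f(f(f(f(m))))))) = 1 + depth(f(f(f(f(f(m)))))) = 1 + 5 = 6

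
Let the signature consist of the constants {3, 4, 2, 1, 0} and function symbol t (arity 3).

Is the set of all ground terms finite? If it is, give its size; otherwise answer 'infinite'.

The signature has at least one function symbol (t, arity 3) and at least one constant (3).
Iterating t gives infinitely many distinct ground terms: 3, t(3, 3, 3), t(t(3, 3, 3), t(3, 3, 3), t(3, 3, 3)), ...
So the Herbrand universe is infinite.

infinite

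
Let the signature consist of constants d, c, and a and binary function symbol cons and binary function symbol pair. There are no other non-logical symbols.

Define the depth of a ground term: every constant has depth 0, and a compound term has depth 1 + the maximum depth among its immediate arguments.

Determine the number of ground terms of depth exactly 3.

1565568

Let N_k = |{terms of depth ≤ k}|. Then N_0 = 3 and N_k = 3 + N_{k-1}^2 + N_{k-1}^2 for k ≥ 1 (one summand per function symbol, arity giving the exponent).
N_0 = 3
N_1 = 3 + 3^2 + 3^2 = 21
N_2 = 3 + 21^2 + 21^2 = 885
N_3 = 3 + 885^2 + 885^2 = 1566453
Terms of depth exactly 3: N_3 − N_2 = 1566453 − 885 = 1565568.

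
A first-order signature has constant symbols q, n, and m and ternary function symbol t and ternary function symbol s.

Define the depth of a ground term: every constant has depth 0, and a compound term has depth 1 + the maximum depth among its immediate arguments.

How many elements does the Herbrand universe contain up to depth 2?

370389

If N_k denotes the number of depth-≤k ground terms, the 3 constants give N_0 = 3, and each function symbol of arity r contributes N_{k-1}^r new terms at level k: N_k = 3 + N_{k-1}^3 + N_{k-1}^3.
N_0 = 3
N_1 = 3 + 3^3 + 3^3 = 57
N_2 = 3 + 57^3 + 57^3 = 370389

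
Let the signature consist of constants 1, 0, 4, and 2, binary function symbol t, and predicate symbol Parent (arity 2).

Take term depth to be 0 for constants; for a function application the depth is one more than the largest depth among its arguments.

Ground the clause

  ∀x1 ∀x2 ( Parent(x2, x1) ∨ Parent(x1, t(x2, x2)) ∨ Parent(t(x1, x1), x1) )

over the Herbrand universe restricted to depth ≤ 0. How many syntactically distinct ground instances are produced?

16

Ground terms of depth ≤ 0:
  Let N_k count ground terms of depth at most k. Each non-constant term of depth ≤ k is some function symbol applied to depth-≤(k−1) arguments, giving N_k = 4 + N_{k-1}^2.
  N_0 = 4
So there are 4 ground terms available for substitution.
There are 2 variables to instantiate (x1, x2), each occurring in at least one literal, so different choices give different ground instances.
Number of ground instances = 4^2 = 16.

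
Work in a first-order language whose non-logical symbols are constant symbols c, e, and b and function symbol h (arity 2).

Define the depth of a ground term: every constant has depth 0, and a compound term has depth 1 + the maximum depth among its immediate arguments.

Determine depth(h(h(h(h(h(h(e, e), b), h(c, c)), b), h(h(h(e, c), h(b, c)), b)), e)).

depth(h(e, e)) = 1 + max(0, 0) = 1
depth(h(h(e, e), b)) = 1 + max(1, 0) = 2
depth(h(c, c)) = 1 + max(0, 0) = 1
depth(h(h(h(e, e), b), h(c, c))) = 1 + max(2, 1) = 3
depth(h(h(h(h(e, e), b), h(c, c)), b)) = 1 + max(3, 0) = 4
depth(h(e, c)) = 1 + max(0, 0) = 1
depth(h(b, c)) = 1 + max(0, 0) = 1
depth(h(h(e, c), h(b, c))) = 1 + max(1, 1) = 2
depth(h(h(h(e, c), h(b, c)), b)) = 1 + max(2, 0) = 3
depth(h(h(h(h(h(e, e), b), h(c, c)), b), h(h(h(e, c), h(b, c)), b))) = 1 + max(4, 3) = 5
depth(h(h(h(h(h(h(e, e), b), h(c, c)), b), h(h(h(e, c), h(b, c)), b)), e)) = 1 + max(5, 0) = 6

6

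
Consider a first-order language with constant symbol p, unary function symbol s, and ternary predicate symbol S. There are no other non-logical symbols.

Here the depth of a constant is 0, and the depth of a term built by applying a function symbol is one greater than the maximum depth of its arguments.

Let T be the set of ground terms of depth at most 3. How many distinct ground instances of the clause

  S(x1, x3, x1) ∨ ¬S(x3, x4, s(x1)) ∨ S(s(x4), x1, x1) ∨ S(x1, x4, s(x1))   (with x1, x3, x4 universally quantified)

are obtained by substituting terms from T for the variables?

64

Ground terms of depth ≤ 3:
  Let N_k = |{terms of depth ≤ k}|. Then N_0 = 1 and N_k = 1 + N_{k-1} for k ≥ 1 (one summand per function symbol, arity giving the exponent).
  N_0 = 1
  N_1 = 1 + 1 = 2
  N_2 = 1 + 2 = 3
  N_3 = 1 + 3 = 4
So there are 4 ground terms available for substitution.
There are 3 variables to instantiate (x1, x3, x4), each occurring in at least one literal, so different choices give different ground instances.
Number of ground instances = 4^3 = 64.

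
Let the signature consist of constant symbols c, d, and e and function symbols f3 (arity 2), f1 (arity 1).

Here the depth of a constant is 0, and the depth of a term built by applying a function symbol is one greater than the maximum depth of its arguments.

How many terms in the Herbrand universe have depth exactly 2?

Count level by level. With function symbols f3/2, f1/1, the terms of depth ≤ k are the 3 constants together with each function applied to depth-≤(k−1) tuples, so N_k = 3 + N_{k-1}^2 + N_{k-1}.
N_0 = 3
N_1 = 3 + 3^2 + 3 = 15
N_2 = 3 + 15^2 + 15 = 243
Terms of depth exactly 2: N_2 − N_1 = 243 − 15 = 228.

228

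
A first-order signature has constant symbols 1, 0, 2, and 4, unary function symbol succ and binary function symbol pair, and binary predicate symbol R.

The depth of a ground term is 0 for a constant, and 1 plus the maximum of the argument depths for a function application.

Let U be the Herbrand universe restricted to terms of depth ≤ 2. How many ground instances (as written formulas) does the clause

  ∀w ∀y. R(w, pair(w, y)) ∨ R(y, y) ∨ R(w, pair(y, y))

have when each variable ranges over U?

364816

Ground terms of depth ≤ 2:
  Let N_k count ground terms of depth at most k. Each non-constant term of depth ≤ k is some function symbol applied to depth-≤(k−1) arguments, giving N_k = 4 + N_{k-1} + N_{k-1}^2.
  N_0 = 4
  N_1 = 4 + 4 + 4^2 = 24
  N_2 = 4 + 24 + 24^2 = 604
So there are 604 ground terms available for substitution.
The body mentions every one of the 2 quantified variables; since ground terms form a free algebra, no two substitutions collapse to the same formula.
Number of ground instances = 604^2 = 364816.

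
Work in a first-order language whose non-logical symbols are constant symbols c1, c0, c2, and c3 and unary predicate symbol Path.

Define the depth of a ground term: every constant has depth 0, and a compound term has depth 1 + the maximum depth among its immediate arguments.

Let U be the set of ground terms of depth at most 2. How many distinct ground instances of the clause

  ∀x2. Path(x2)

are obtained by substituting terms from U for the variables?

Ground terms of depth ≤ 2:
  With no function symbols every ground term is a constant, so there are exactly 4 ground terms at every depth bound.
  N_0 = 4
  N_1 = 4
  N_2 = 4
  Explicitly: c1, c0, c2, c3.
So there are 4 ground terms available for substitution.
The body mentions the single quantified variable x2; since ground terms form a free algebra, no two substitutions collapse to the same formula.
Number of ground instances = 4.

4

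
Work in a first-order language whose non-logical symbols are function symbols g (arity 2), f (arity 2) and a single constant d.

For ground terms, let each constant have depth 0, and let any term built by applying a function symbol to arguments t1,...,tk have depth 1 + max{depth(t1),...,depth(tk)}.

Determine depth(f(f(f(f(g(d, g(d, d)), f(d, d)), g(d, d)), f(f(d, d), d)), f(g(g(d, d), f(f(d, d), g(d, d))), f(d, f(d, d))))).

6

depth(g(d, d)) = 1 + max(0, 0) = 1
depth(g(d, g(d, d))) = 1 + max(0, 1) = 2
depth(f(d, d)) = 1 + max(0, 0) = 1
depth(f(g(d, g(d, d)), f(d, d))) = 1 + max(2, 1) = 3
depth(f(f(g(d, g(d, d)), f(d, d)), g(d, d))) = 1 + max(3, 1) = 4
depth(f(f(d, d), d)) = 1 + max(1, 0) = 2
depth(f(f(f(g(d, g(d, d)), f(d, d)), g(d, d)), f(f(d, d), d))) = 1 + max(4, 2) = 5
depth(f(f(d, d), g(d, d))) = 1 + max(1, 1) = 2
depth(g(g(d, d), f(f(d, d), g(d, d)))) = 1 + max(1, 2) = 3
depth(f(d, f(d, d))) = 1 + max(0, 1) = 2
depth(f(g(g(d, d), f(f(d, d), g(d, d))), f(d, f(d, d)))) = 1 + max(3, 2) = 4
depth(f(f(f(f(g(d, g(d, d)), f(d, d)), g(d, d)), f(f(d, d), d)), f(g(g(d, d), f(f(d, d), g(d, d))), f(d, f(d, d))))) = 1 + max(5, 4) = 6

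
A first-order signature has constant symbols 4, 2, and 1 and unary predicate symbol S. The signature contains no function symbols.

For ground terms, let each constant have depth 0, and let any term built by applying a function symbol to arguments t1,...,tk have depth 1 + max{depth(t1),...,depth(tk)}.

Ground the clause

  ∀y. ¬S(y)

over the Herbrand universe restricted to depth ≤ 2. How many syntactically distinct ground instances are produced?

Ground terms of depth ≤ 2:
  With no function symbols every ground term is a constant, so there are exactly 3 ground terms at every depth bound.
  N_0 = 3
  N_1 = 3
  N_2 = 3
So there are 3 ground terms available for substitution.
There is 1 variable to instantiate (y),  occurring in at least one literal, so different choices give different ground instances.
Number of ground instances = 3.

3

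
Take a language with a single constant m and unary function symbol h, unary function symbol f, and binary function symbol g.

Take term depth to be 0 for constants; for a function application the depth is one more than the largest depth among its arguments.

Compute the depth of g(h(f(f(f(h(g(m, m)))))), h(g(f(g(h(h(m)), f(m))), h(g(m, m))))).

7

depth(g(m, m)) = 1 + max(0, 0) = 1
depth(h(g(m, m))) = 1 + depth(g(m, m)) = 1 + 1 = 2
depth(f(h(g(m, m)))) = 1 + depth(h(g(m, m))) = 1 + 2 = 3
depth(f(f(h(g(m, m))))) = 1 + depth(f(h(g(m, m)))) = 1 + 3 = 4
depth(f(f(f(h(g(m, m)))))) = 1 + depth(f(f(h(g(m, m))))) = 1 + 4 = 5
depth(h(f(f(f(h(g(m, m))))))) = 1 + depth(f(f(f(h(g(m, m)))))) = 1 + 5 = 6
depth(h(m)) = 1 + depth(m) = 1 + 0 = 1
depth(h(h(m))) = 1 + depth(h(m)) = 1 + 1 = 2
depth(f(m)) = 1 + depth(m) = 1 + 0 = 1
depth(g(h(h(m)), f(m))) = 1 + max(2, 1) = 3
depth(f(g(h(h(m)), f(m)))) = 1 + depth(g(h(h(m)), f(m))) = 1 + 3 = 4
depth(g(f(g(h(h(m)), f(m))), h(g(m, m)))) = 1 + max(4, 2) = 5
depth(h(g(f(g(h(h(m)), f(m))), h(g(m, m))))) = 1 + depth(g(f(g(h(h(m)), f(m))), h(g(m, m)))) = 1 + 5 = 6
depth(g(h(f(f(f(h(g(m, m)))))), h(g(f(g(h(h(m)), f(m))), h(g(m, m)))))) = 1 + max(6, 6) = 7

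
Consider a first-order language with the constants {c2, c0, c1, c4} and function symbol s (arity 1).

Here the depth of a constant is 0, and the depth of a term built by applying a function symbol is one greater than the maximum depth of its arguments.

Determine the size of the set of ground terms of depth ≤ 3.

16

If N_k denotes the number of depth-≤k ground terms, the 4 constants give N_0 = 4, and each function symbol of arity r contributes N_{k-1}^r new terms at level k: N_k = 4 + N_{k-1}.
N_0 = 4
N_1 = 4 + 4 = 8
N_2 = 4 + 8 = 12
N_3 = 4 + 12 = 16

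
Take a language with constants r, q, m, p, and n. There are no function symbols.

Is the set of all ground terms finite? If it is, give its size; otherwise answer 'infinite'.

There are no function symbols, so every ground term is one of the 5 constants.
The Herbrand universe is {r, q, m, p, n}, which is finite with 5 elements.

5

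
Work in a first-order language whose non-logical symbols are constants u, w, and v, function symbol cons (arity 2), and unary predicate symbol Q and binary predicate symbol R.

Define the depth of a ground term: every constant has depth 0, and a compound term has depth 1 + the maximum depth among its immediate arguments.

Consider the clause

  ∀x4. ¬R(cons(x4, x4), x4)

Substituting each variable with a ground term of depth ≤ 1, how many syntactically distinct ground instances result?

Ground terms of depth ≤ 1:
  Write N_k for the number of ground terms of depth ≤ k. A term of depth ≤ k is either a constant or a function symbol applied to arguments of depth ≤ k−1, so N_k = 3 + N_{k-1}^2.
  N_0 = 3
  N_1 = 3 + 3^2 = 12
  Explicitly: u, w, v, cons(u, u), cons(u, w), cons(u, v), cons(w, u), cons(w, w), cons(w, v), cons(v, u), cons(v, w), cons(v, v).
So there are 12 ground terms available for substitution.
The clause has 1 distinct variable (x4), which appears in the body. In the free term algebra distinct substitutions yield syntactically distinct ground instances.
Number of ground instances = 12.

12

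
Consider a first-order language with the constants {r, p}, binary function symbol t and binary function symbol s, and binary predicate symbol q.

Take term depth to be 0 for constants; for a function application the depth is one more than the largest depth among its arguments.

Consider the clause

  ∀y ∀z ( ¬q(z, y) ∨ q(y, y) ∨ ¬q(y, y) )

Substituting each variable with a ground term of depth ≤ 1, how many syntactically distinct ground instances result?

Ground terms of depth ≤ 1:
  Count level by level. With function symbols t/2, s/2, the terms of depth ≤ k are the 2 constants together with each function applied to depth-≤(k−1) tuples, so N_k = 2 + N_{k-1}^2 + N_{k-1}^2.
  N_0 = 2
  N_1 = 2 + 2^2 + 2^2 = 10
So there are 10 ground terms available for substitution.
The body mentions every one of the 2 quantified variables; since ground terms form a free algebra, no two substitutions collapse to the same formula.
Number of ground instances = 10^2 = 100.

100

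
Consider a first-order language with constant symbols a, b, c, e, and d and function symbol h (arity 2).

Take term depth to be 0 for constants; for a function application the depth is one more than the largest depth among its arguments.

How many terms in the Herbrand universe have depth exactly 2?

Write N_k for the number of ground terms of depth ≤ k. A term of depth ≤ k is either a constant or a function symbol applied to arguments of depth ≤ k−1, so N_k = 5 + N_{k-1}^2.
N_0 = 5
N_1 = 5 + 5^2 = 30
N_2 = 5 + 30^2 = 905
Terms of depth exactly 2: N_2 − N_1 = 905 − 30 = 875.

875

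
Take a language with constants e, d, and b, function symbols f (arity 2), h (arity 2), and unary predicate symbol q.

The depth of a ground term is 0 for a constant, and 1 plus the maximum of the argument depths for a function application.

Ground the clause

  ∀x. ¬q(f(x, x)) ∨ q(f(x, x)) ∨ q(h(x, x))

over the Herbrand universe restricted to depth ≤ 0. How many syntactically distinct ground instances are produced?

3

Ground terms of depth ≤ 0:
  Count level by level. With function symbols f/2, h/2, the terms of depth ≤ k are the 3 constants together with each function applied to depth-≤(k−1) tuples, so N_k = 3 + N_{k-1}^2 + N_{k-1}^2.
  N_0 = 3
So there are 3 ground terms available for substitution.
The variable x ranges independently over the available ground terms, and distinct assignments produce distinct instances.
Number of ground instances = 3.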